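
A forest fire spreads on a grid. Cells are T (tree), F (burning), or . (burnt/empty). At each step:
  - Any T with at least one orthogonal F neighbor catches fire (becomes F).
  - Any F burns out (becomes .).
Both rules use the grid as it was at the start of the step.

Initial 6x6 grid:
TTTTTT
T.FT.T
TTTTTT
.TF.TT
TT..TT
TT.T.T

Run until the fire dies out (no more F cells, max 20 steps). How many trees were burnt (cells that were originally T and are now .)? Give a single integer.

Answer: 25

Derivation:
Step 1: +4 fires, +2 burnt (F count now 4)
Step 2: +5 fires, +4 burnt (F count now 5)
Step 3: +6 fires, +5 burnt (F count now 6)
Step 4: +5 fires, +6 burnt (F count now 5)
Step 5: +3 fires, +5 burnt (F count now 3)
Step 6: +1 fires, +3 burnt (F count now 1)
Step 7: +1 fires, +1 burnt (F count now 1)
Step 8: +0 fires, +1 burnt (F count now 0)
Fire out after step 8
Initially T: 26, now '.': 35
Total burnt (originally-T cells now '.'): 25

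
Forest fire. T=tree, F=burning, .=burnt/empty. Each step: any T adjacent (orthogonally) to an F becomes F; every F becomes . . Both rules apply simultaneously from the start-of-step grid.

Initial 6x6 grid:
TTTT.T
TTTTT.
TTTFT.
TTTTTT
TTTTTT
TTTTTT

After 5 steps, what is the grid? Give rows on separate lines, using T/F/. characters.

Step 1: 4 trees catch fire, 1 burn out
  TTTT.T
  TTTFT.
  TTF.F.
  TTTFTT
  TTTTTT
  TTTTTT
Step 2: 7 trees catch fire, 4 burn out
  TTTF.T
  TTF.F.
  TF....
  TTF.FT
  TTTFTT
  TTTTTT
Step 3: 8 trees catch fire, 7 burn out
  TTF..T
  TF....
  F.....
  TF...F
  TTF.FT
  TTTFTT
Step 4: 7 trees catch fire, 8 burn out
  TF...T
  F.....
  ......
  F.....
  TF...F
  TTF.FT
Step 5: 4 trees catch fire, 7 burn out
  F....T
  ......
  ......
  ......
  F.....
  TF...F

F....T
......
......
......
F.....
TF...F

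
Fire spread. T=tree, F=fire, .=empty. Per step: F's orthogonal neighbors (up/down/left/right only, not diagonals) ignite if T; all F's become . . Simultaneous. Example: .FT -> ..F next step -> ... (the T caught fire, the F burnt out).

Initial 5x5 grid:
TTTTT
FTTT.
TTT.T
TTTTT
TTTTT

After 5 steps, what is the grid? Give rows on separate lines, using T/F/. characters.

Step 1: 3 trees catch fire, 1 burn out
  FTTTT
  .FTT.
  FTT.T
  TTTTT
  TTTTT
Step 2: 4 trees catch fire, 3 burn out
  .FTTT
  ..FT.
  .FT.T
  FTTTT
  TTTTT
Step 3: 5 trees catch fire, 4 burn out
  ..FTT
  ...F.
  ..F.T
  .FTTT
  FTTTT
Step 4: 3 trees catch fire, 5 burn out
  ...FT
  .....
  ....T
  ..FTT
  .FTTT
Step 5: 3 trees catch fire, 3 burn out
  ....F
  .....
  ....T
  ...FT
  ..FTT

....F
.....
....T
...FT
..FTT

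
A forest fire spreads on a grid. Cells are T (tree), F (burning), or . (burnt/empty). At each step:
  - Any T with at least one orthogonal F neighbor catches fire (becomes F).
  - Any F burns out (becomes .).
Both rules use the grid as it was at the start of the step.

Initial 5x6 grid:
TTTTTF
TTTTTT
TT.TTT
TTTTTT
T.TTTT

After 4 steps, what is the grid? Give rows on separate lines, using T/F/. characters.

Step 1: 2 trees catch fire, 1 burn out
  TTTTF.
  TTTTTF
  TT.TTT
  TTTTTT
  T.TTTT
Step 2: 3 trees catch fire, 2 burn out
  TTTF..
  TTTTF.
  TT.TTF
  TTTTTT
  T.TTTT
Step 3: 4 trees catch fire, 3 burn out
  TTF...
  TTTF..
  TT.TF.
  TTTTTF
  T.TTTT
Step 4: 5 trees catch fire, 4 burn out
  TF....
  TTF...
  TT.F..
  TTTTF.
  T.TTTF

TF....
TTF...
TT.F..
TTTTF.
T.TTTF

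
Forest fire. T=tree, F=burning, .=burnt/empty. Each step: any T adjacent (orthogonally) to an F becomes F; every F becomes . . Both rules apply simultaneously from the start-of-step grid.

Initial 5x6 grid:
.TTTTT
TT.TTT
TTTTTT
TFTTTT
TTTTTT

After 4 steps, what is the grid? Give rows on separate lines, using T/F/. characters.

Step 1: 4 trees catch fire, 1 burn out
  .TTTTT
  TT.TTT
  TFTTTT
  F.FTTT
  TFTTTT
Step 2: 6 trees catch fire, 4 burn out
  .TTTTT
  TF.TTT
  F.FTTT
  ...FTT
  F.FTTT
Step 3: 5 trees catch fire, 6 burn out
  .FTTTT
  F..TTT
  ...FTT
  ....FT
  ...FTT
Step 4: 5 trees catch fire, 5 burn out
  ..FTTT
  ...FTT
  ....FT
  .....F
  ....FT

..FTTT
...FTT
....FT
.....F
....FT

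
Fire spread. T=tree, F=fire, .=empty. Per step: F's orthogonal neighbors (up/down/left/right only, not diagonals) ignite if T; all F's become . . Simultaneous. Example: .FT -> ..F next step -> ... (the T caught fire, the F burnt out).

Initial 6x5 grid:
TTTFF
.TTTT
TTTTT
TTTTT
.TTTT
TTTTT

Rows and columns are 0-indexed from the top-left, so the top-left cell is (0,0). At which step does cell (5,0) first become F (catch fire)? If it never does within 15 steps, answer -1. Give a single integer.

Step 1: cell (5,0)='T' (+3 fires, +2 burnt)
Step 2: cell (5,0)='T' (+4 fires, +3 burnt)
Step 3: cell (5,0)='T' (+5 fires, +4 burnt)
Step 4: cell (5,0)='T' (+4 fires, +5 burnt)
Step 5: cell (5,0)='T' (+5 fires, +4 burnt)
Step 6: cell (5,0)='T' (+3 fires, +5 burnt)
Step 7: cell (5,0)='T' (+1 fires, +3 burnt)
Step 8: cell (5,0)='F' (+1 fires, +1 burnt)
  -> target ignites at step 8
Step 9: cell (5,0)='.' (+0 fires, +1 burnt)
  fire out at step 9

8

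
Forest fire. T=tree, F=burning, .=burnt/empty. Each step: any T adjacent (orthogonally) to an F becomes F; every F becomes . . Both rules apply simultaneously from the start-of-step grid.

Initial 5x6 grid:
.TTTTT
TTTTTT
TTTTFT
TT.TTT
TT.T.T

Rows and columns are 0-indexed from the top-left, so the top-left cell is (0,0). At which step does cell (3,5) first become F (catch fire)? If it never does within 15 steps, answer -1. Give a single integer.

Step 1: cell (3,5)='T' (+4 fires, +1 burnt)
Step 2: cell (3,5)='F' (+6 fires, +4 burnt)
  -> target ignites at step 2
Step 3: cell (3,5)='.' (+6 fires, +6 burnt)
Step 4: cell (3,5)='.' (+4 fires, +6 burnt)
Step 5: cell (3,5)='.' (+4 fires, +4 burnt)
Step 6: cell (3,5)='.' (+1 fires, +4 burnt)
Step 7: cell (3,5)='.' (+0 fires, +1 burnt)
  fire out at step 7

2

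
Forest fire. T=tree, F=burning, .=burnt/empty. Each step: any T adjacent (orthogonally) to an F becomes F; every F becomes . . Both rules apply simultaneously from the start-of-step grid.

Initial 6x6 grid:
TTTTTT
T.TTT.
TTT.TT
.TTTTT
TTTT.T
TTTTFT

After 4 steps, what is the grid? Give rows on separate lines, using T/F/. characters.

Step 1: 2 trees catch fire, 1 burn out
  TTTTTT
  T.TTT.
  TTT.TT
  .TTTTT
  TTTT.T
  TTTF.F
Step 2: 3 trees catch fire, 2 burn out
  TTTTTT
  T.TTT.
  TTT.TT
  .TTTTT
  TTTF.F
  TTF...
Step 3: 4 trees catch fire, 3 burn out
  TTTTTT
  T.TTT.
  TTT.TT
  .TTFTF
  TTF...
  TF....
Step 4: 5 trees catch fire, 4 burn out
  TTTTTT
  T.TTT.
  TTT.TF
  .TF.F.
  TF....
  F.....

TTTTTT
T.TTT.
TTT.TF
.TF.F.
TF....
F.....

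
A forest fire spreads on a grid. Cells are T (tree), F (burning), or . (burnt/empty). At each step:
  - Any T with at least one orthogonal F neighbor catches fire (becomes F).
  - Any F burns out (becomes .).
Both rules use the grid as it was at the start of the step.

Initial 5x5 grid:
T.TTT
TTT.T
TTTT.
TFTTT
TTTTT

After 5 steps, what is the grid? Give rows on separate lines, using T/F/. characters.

Step 1: 4 trees catch fire, 1 burn out
  T.TTT
  TTT.T
  TFTT.
  F.FTT
  TFTTT
Step 2: 6 trees catch fire, 4 burn out
  T.TTT
  TFT.T
  F.FT.
  ...FT
  F.FTT
Step 3: 5 trees catch fire, 6 burn out
  T.TTT
  F.F.T
  ...F.
  ....F
  ...FT
Step 4: 3 trees catch fire, 5 burn out
  F.FTT
  ....T
  .....
  .....
  ....F
Step 5: 1 trees catch fire, 3 burn out
  ...FT
  ....T
  .....
  .....
  .....

...FT
....T
.....
.....
.....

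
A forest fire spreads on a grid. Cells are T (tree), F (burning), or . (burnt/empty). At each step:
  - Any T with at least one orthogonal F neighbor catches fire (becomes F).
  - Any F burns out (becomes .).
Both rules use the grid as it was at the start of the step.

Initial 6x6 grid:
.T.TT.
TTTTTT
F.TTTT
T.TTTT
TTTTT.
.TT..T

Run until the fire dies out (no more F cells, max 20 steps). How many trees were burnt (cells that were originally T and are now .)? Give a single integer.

Step 1: +2 fires, +1 burnt (F count now 2)
Step 2: +2 fires, +2 burnt (F count now 2)
Step 3: +3 fires, +2 burnt (F count now 3)
Step 4: +4 fires, +3 burnt (F count now 4)
Step 5: +6 fires, +4 burnt (F count now 6)
Step 6: +5 fires, +6 burnt (F count now 5)
Step 7: +2 fires, +5 burnt (F count now 2)
Step 8: +1 fires, +2 burnt (F count now 1)
Step 9: +0 fires, +1 burnt (F count now 0)
Fire out after step 9
Initially T: 26, now '.': 35
Total burnt (originally-T cells now '.'): 25

Answer: 25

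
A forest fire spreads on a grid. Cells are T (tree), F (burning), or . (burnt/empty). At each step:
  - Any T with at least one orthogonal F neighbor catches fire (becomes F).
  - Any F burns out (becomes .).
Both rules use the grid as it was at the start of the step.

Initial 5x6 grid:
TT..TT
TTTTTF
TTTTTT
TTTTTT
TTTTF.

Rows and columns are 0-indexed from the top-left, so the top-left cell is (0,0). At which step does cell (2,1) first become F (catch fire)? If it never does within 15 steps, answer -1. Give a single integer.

Step 1: cell (2,1)='T' (+5 fires, +2 burnt)
Step 2: cell (2,1)='T' (+6 fires, +5 burnt)
Step 3: cell (2,1)='T' (+4 fires, +6 burnt)
Step 4: cell (2,1)='T' (+4 fires, +4 burnt)
Step 5: cell (2,1)='F' (+4 fires, +4 burnt)
  -> target ignites at step 5
Step 6: cell (2,1)='.' (+2 fires, +4 burnt)
Step 7: cell (2,1)='.' (+0 fires, +2 burnt)
  fire out at step 7

5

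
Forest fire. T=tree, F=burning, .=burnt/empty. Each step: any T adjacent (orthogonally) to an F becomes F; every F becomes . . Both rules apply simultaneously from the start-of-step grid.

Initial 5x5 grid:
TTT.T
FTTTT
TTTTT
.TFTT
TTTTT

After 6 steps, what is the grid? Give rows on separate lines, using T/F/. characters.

Step 1: 7 trees catch fire, 2 burn out
  FTT.T
  .FTTT
  FTFTT
  .F.FT
  TTFTT
Step 2: 7 trees catch fire, 7 burn out
  .FT.T
  ..FTT
  .F.FT
  ....F
  TF.FT
Step 3: 5 trees catch fire, 7 burn out
  ..F.T
  ...FT
  ....F
  .....
  F...F
Step 4: 1 trees catch fire, 5 burn out
  ....T
  ....F
  .....
  .....
  .....
Step 5: 1 trees catch fire, 1 burn out
  ....F
  .....
  .....
  .....
  .....
Step 6: 0 trees catch fire, 1 burn out
  .....
  .....
  .....
  .....
  .....

.....
.....
.....
.....
.....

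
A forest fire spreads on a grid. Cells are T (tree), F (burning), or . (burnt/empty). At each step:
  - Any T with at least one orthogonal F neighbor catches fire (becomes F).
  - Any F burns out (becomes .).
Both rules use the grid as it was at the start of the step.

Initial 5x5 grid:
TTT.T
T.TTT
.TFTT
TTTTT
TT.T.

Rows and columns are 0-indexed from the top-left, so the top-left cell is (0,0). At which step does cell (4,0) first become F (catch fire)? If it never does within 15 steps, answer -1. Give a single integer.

Step 1: cell (4,0)='T' (+4 fires, +1 burnt)
Step 2: cell (4,0)='T' (+5 fires, +4 burnt)
Step 3: cell (4,0)='T' (+6 fires, +5 burnt)
Step 4: cell (4,0)='F' (+3 fires, +6 burnt)
  -> target ignites at step 4
Step 5: cell (4,0)='.' (+1 fires, +3 burnt)
Step 6: cell (4,0)='.' (+0 fires, +1 burnt)
  fire out at step 6

4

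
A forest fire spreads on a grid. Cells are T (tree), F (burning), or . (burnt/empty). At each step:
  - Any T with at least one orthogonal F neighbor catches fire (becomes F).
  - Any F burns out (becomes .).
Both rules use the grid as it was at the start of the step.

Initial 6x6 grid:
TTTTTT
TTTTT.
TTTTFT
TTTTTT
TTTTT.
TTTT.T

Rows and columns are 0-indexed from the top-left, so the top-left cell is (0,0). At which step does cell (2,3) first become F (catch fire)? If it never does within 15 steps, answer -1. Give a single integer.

Step 1: cell (2,3)='F' (+4 fires, +1 burnt)
  -> target ignites at step 1
Step 2: cell (2,3)='.' (+6 fires, +4 burnt)
Step 3: cell (2,3)='.' (+6 fires, +6 burnt)
Step 4: cell (2,3)='.' (+6 fires, +6 burnt)
Step 5: cell (2,3)='.' (+5 fires, +6 burnt)
Step 6: cell (2,3)='.' (+3 fires, +5 burnt)
Step 7: cell (2,3)='.' (+1 fires, +3 burnt)
Step 8: cell (2,3)='.' (+0 fires, +1 burnt)
  fire out at step 8

1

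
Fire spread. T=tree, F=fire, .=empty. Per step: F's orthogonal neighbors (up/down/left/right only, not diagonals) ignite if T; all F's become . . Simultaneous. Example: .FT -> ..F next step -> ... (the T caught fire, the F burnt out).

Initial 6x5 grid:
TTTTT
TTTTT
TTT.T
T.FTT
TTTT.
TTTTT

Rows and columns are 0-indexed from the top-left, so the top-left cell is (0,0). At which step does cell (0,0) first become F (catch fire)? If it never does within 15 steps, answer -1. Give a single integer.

Step 1: cell (0,0)='T' (+3 fires, +1 burnt)
Step 2: cell (0,0)='T' (+6 fires, +3 burnt)
Step 3: cell (0,0)='T' (+8 fires, +6 burnt)
Step 4: cell (0,0)='T' (+7 fires, +8 burnt)
Step 5: cell (0,0)='F' (+2 fires, +7 burnt)
  -> target ignites at step 5
Step 6: cell (0,0)='.' (+0 fires, +2 burnt)
  fire out at step 6

5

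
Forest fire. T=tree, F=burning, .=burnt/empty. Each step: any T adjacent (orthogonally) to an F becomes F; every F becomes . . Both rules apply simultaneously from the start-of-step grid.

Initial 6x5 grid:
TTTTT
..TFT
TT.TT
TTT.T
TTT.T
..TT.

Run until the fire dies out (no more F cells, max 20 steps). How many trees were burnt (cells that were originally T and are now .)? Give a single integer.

Answer: 11

Derivation:
Step 1: +4 fires, +1 burnt (F count now 4)
Step 2: +3 fires, +4 burnt (F count now 3)
Step 3: +2 fires, +3 burnt (F count now 2)
Step 4: +2 fires, +2 burnt (F count now 2)
Step 5: +0 fires, +2 burnt (F count now 0)
Fire out after step 5
Initially T: 21, now '.': 20
Total burnt (originally-T cells now '.'): 11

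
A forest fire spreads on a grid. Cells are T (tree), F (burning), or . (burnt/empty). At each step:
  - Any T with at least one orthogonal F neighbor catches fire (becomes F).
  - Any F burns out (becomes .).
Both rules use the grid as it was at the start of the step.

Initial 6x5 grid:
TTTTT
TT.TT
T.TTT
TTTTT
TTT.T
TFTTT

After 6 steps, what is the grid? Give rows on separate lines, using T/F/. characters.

Step 1: 3 trees catch fire, 1 burn out
  TTTTT
  TT.TT
  T.TTT
  TTTTT
  TFT.T
  F.FTT
Step 2: 4 trees catch fire, 3 burn out
  TTTTT
  TT.TT
  T.TTT
  TFTTT
  F.F.T
  ...FT
Step 3: 3 trees catch fire, 4 burn out
  TTTTT
  TT.TT
  T.TTT
  F.FTT
  ....T
  ....F
Step 4: 4 trees catch fire, 3 burn out
  TTTTT
  TT.TT
  F.FTT
  ...FT
  ....F
  .....
Step 5: 3 trees catch fire, 4 burn out
  TTTTT
  FT.TT
  ...FT
  ....F
  .....
  .....
Step 6: 4 trees catch fire, 3 burn out
  FTTTT
  .F.FT
  ....F
  .....
  .....
  .....

FTTTT
.F.FT
....F
.....
.....
.....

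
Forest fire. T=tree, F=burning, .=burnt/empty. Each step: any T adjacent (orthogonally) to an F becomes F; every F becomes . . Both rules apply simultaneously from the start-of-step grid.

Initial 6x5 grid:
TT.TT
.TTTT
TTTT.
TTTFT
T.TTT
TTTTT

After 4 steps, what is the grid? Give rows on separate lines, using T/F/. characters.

Step 1: 4 trees catch fire, 1 burn out
  TT.TT
  .TTTT
  TTTF.
  TTF.F
  T.TFT
  TTTTT
Step 2: 6 trees catch fire, 4 burn out
  TT.TT
  .TTFT
  TTF..
  TF...
  T.F.F
  TTTFT
Step 3: 7 trees catch fire, 6 burn out
  TT.FT
  .TF.F
  TF...
  F....
  T....
  TTF.F
Step 4: 5 trees catch fire, 7 burn out
  TT..F
  .F...
  F....
  .....
  F....
  TF...

TT..F
.F...
F....
.....
F....
TF...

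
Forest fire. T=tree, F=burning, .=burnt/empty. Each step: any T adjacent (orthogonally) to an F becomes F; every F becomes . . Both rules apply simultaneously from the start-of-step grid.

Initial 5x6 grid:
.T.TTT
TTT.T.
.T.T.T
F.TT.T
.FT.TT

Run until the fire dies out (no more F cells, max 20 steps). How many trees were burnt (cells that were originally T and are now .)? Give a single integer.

Step 1: +1 fires, +2 burnt (F count now 1)
Step 2: +1 fires, +1 burnt (F count now 1)
Step 3: +1 fires, +1 burnt (F count now 1)
Step 4: +1 fires, +1 burnt (F count now 1)
Step 5: +0 fires, +1 burnt (F count now 0)
Fire out after step 5
Initially T: 17, now '.': 17
Total burnt (originally-T cells now '.'): 4

Answer: 4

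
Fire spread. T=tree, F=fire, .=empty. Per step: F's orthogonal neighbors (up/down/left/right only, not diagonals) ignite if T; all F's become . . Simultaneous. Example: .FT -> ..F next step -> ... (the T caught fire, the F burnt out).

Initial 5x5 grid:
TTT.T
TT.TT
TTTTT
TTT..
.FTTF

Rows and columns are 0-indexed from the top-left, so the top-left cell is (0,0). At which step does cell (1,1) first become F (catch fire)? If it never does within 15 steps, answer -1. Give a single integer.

Step 1: cell (1,1)='T' (+3 fires, +2 burnt)
Step 2: cell (1,1)='T' (+3 fires, +3 burnt)
Step 3: cell (1,1)='F' (+3 fires, +3 burnt)
  -> target ignites at step 3
Step 4: cell (1,1)='.' (+3 fires, +3 burnt)
Step 5: cell (1,1)='.' (+4 fires, +3 burnt)
Step 6: cell (1,1)='.' (+1 fires, +4 burnt)
Step 7: cell (1,1)='.' (+1 fires, +1 burnt)
Step 8: cell (1,1)='.' (+0 fires, +1 burnt)
  fire out at step 8

3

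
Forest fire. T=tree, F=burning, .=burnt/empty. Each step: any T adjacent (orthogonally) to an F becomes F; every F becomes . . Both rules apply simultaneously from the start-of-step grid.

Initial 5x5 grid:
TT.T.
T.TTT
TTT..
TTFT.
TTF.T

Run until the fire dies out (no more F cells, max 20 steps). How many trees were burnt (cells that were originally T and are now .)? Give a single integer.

Answer: 15

Derivation:
Step 1: +4 fires, +2 burnt (F count now 4)
Step 2: +4 fires, +4 burnt (F count now 4)
Step 3: +2 fires, +4 burnt (F count now 2)
Step 4: +3 fires, +2 burnt (F count now 3)
Step 5: +1 fires, +3 burnt (F count now 1)
Step 6: +1 fires, +1 burnt (F count now 1)
Step 7: +0 fires, +1 burnt (F count now 0)
Fire out after step 7
Initially T: 16, now '.': 24
Total burnt (originally-T cells now '.'): 15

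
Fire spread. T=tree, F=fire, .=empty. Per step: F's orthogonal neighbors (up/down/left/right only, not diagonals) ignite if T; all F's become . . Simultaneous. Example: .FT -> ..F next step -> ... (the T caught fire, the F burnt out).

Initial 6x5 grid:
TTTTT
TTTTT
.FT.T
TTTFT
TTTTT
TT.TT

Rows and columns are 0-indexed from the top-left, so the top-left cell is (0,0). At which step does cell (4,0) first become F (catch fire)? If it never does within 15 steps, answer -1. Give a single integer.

Step 1: cell (4,0)='T' (+6 fires, +2 burnt)
Step 2: cell (4,0)='T' (+9 fires, +6 burnt)
Step 3: cell (4,0)='F' (+7 fires, +9 burnt)
  -> target ignites at step 3
Step 4: cell (4,0)='.' (+3 fires, +7 burnt)
Step 5: cell (4,0)='.' (+0 fires, +3 burnt)
  fire out at step 5

3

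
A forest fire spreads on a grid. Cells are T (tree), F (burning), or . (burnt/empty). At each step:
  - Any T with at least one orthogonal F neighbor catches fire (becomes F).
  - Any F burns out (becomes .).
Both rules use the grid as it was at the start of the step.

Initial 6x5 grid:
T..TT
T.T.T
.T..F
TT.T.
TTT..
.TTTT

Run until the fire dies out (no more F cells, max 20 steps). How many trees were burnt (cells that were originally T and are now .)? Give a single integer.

Answer: 3

Derivation:
Step 1: +1 fires, +1 burnt (F count now 1)
Step 2: +1 fires, +1 burnt (F count now 1)
Step 3: +1 fires, +1 burnt (F count now 1)
Step 4: +0 fires, +1 burnt (F count now 0)
Fire out after step 4
Initially T: 17, now '.': 16
Total burnt (originally-T cells now '.'): 3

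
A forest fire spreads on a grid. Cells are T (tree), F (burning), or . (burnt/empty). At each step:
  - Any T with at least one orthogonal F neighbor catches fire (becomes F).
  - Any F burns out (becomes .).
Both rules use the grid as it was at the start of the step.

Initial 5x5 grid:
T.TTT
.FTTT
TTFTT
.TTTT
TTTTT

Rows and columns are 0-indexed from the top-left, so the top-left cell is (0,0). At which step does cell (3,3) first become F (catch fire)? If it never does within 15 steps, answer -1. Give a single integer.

Step 1: cell (3,3)='T' (+4 fires, +2 burnt)
Step 2: cell (3,3)='F' (+7 fires, +4 burnt)
  -> target ignites at step 2
Step 3: cell (3,3)='.' (+5 fires, +7 burnt)
Step 4: cell (3,3)='.' (+3 fires, +5 burnt)
Step 5: cell (3,3)='.' (+0 fires, +3 burnt)
  fire out at step 5

2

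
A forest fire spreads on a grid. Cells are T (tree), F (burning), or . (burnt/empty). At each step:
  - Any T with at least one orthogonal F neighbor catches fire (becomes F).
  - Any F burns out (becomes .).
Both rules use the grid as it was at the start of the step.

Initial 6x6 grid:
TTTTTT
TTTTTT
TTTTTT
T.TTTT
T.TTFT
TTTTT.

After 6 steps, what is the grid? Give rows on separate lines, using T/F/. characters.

Step 1: 4 trees catch fire, 1 burn out
  TTTTTT
  TTTTTT
  TTTTTT
  T.TTFT
  T.TF.F
  TTTTF.
Step 2: 5 trees catch fire, 4 burn out
  TTTTTT
  TTTTTT
  TTTTFT
  T.TF.F
  T.F...
  TTTF..
Step 3: 5 trees catch fire, 5 burn out
  TTTTTT
  TTTTFT
  TTTF.F
  T.F...
  T.....
  TTF...
Step 4: 5 trees catch fire, 5 burn out
  TTTTFT
  TTTF.F
  TTF...
  T.....
  T.....
  TF....
Step 5: 5 trees catch fire, 5 burn out
  TTTF.F
  TTF...
  TF....
  T.....
  T.....
  F.....
Step 6: 4 trees catch fire, 5 burn out
  TTF...
  TF....
  F.....
  T.....
  F.....
  ......

TTF...
TF....
F.....
T.....
F.....
......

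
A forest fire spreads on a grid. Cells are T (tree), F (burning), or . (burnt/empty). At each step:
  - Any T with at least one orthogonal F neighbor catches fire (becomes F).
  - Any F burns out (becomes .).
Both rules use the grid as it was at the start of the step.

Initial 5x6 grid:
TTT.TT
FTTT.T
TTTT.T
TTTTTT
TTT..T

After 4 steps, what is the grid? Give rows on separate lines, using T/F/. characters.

Step 1: 3 trees catch fire, 1 burn out
  FTT.TT
  .FTT.T
  FTTT.T
  TTTTTT
  TTT..T
Step 2: 4 trees catch fire, 3 burn out
  .FT.TT
  ..FT.T
  .FTT.T
  FTTTTT
  TTT..T
Step 3: 5 trees catch fire, 4 burn out
  ..F.TT
  ...F.T
  ..FT.T
  .FTTTT
  FTT..T
Step 4: 3 trees catch fire, 5 burn out
  ....TT
  .....T
  ...F.T
  ..FTTT
  .FT..T

....TT
.....T
...F.T
..FTTT
.FT..T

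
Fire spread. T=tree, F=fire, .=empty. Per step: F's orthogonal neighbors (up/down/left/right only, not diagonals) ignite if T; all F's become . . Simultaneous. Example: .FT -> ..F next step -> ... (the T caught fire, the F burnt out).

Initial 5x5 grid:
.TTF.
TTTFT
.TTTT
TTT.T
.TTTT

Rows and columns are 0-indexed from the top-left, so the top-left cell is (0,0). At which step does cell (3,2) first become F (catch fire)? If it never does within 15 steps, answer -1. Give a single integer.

Step 1: cell (3,2)='T' (+4 fires, +2 burnt)
Step 2: cell (3,2)='T' (+4 fires, +4 burnt)
Step 3: cell (3,2)='F' (+4 fires, +4 burnt)
  -> target ignites at step 3
Step 4: cell (3,2)='.' (+3 fires, +4 burnt)
Step 5: cell (3,2)='.' (+3 fires, +3 burnt)
Step 6: cell (3,2)='.' (+0 fires, +3 burnt)
  fire out at step 6

3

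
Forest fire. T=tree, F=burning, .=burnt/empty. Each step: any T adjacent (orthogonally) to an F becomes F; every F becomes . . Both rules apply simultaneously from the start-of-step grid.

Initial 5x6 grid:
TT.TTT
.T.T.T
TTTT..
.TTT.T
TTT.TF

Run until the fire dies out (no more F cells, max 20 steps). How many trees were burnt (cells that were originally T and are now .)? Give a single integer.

Answer: 2

Derivation:
Step 1: +2 fires, +1 burnt (F count now 2)
Step 2: +0 fires, +2 burnt (F count now 0)
Fire out after step 2
Initially T: 20, now '.': 12
Total burnt (originally-T cells now '.'): 2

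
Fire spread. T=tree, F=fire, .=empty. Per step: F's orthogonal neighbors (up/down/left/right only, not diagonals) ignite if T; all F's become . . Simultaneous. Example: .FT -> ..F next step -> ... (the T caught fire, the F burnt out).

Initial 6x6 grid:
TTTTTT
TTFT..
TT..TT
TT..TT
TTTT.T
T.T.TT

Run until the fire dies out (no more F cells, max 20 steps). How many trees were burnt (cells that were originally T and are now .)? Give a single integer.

Answer: 19

Derivation:
Step 1: +3 fires, +1 burnt (F count now 3)
Step 2: +4 fires, +3 burnt (F count now 4)
Step 3: +4 fires, +4 burnt (F count now 4)
Step 4: +3 fires, +4 burnt (F count now 3)
Step 5: +2 fires, +3 burnt (F count now 2)
Step 6: +3 fires, +2 burnt (F count now 3)
Step 7: +0 fires, +3 burnt (F count now 0)
Fire out after step 7
Initially T: 26, now '.': 29
Total burnt (originally-T cells now '.'): 19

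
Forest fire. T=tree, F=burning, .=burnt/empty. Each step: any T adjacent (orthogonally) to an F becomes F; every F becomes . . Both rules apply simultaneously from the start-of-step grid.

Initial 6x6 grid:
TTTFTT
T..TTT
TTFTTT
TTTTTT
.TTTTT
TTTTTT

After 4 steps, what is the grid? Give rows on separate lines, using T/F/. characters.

Step 1: 6 trees catch fire, 2 burn out
  TTF.FT
  T..FTT
  TF.FTT
  TTFTTT
  .TTTTT
  TTTTTT
Step 2: 8 trees catch fire, 6 burn out
  TF...F
  T...FT
  F...FT
  TF.FTT
  .TFTTT
  TTTTTT
Step 3: 9 trees catch fire, 8 burn out
  F.....
  F....F
  .....F
  F...FT
  .F.FTT
  TTFTTT
Step 4: 4 trees catch fire, 9 burn out
  ......
  ......
  ......
  .....F
  ....FT
  TF.FTT

......
......
......
.....F
....FT
TF.FTT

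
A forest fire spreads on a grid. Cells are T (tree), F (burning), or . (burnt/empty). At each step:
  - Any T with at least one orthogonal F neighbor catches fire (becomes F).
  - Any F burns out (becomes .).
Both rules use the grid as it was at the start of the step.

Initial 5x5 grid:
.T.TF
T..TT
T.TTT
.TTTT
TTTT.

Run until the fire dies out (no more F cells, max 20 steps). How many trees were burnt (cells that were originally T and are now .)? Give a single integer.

Answer: 14

Derivation:
Step 1: +2 fires, +1 burnt (F count now 2)
Step 2: +2 fires, +2 burnt (F count now 2)
Step 3: +2 fires, +2 burnt (F count now 2)
Step 4: +2 fires, +2 burnt (F count now 2)
Step 5: +2 fires, +2 burnt (F count now 2)
Step 6: +2 fires, +2 burnt (F count now 2)
Step 7: +1 fires, +2 burnt (F count now 1)
Step 8: +1 fires, +1 burnt (F count now 1)
Step 9: +0 fires, +1 burnt (F count now 0)
Fire out after step 9
Initially T: 17, now '.': 22
Total burnt (originally-T cells now '.'): 14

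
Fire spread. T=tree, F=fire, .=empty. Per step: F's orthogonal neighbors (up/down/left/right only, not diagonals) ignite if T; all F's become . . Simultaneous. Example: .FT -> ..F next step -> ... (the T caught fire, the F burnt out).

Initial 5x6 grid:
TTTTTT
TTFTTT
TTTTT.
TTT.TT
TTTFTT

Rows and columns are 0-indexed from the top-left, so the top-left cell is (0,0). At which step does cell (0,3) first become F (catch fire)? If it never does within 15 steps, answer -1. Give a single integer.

Step 1: cell (0,3)='T' (+6 fires, +2 burnt)
Step 2: cell (0,3)='F' (+10 fires, +6 burnt)
  -> target ignites at step 2
Step 3: cell (0,3)='.' (+8 fires, +10 burnt)
Step 4: cell (0,3)='.' (+2 fires, +8 burnt)
Step 5: cell (0,3)='.' (+0 fires, +2 burnt)
  fire out at step 5

2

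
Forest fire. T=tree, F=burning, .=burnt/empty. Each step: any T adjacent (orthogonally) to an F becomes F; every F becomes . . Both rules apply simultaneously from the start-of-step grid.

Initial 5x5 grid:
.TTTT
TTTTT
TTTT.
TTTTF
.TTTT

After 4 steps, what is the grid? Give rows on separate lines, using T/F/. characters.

Step 1: 2 trees catch fire, 1 burn out
  .TTTT
  TTTTT
  TTTT.
  TTTF.
  .TTTF
Step 2: 3 trees catch fire, 2 burn out
  .TTTT
  TTTTT
  TTTF.
  TTF..
  .TTF.
Step 3: 4 trees catch fire, 3 burn out
  .TTTT
  TTTFT
  TTF..
  TF...
  .TF..
Step 4: 6 trees catch fire, 4 burn out
  .TTFT
  TTF.F
  TF...
  F....
  .F...

.TTFT
TTF.F
TF...
F....
.F...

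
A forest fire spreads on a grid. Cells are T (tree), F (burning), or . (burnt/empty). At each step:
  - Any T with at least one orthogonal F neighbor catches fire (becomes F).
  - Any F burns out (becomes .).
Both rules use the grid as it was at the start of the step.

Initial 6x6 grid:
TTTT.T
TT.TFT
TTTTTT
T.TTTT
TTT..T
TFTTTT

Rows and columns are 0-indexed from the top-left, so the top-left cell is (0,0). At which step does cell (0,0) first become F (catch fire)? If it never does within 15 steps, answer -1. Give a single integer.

Step 1: cell (0,0)='T' (+6 fires, +2 burnt)
Step 2: cell (0,0)='T' (+8 fires, +6 burnt)
Step 3: cell (0,0)='T' (+7 fires, +8 burnt)
Step 4: cell (0,0)='T' (+5 fires, +7 burnt)
Step 5: cell (0,0)='F' (+3 fires, +5 burnt)
  -> target ignites at step 5
Step 6: cell (0,0)='.' (+0 fires, +3 burnt)
  fire out at step 6

5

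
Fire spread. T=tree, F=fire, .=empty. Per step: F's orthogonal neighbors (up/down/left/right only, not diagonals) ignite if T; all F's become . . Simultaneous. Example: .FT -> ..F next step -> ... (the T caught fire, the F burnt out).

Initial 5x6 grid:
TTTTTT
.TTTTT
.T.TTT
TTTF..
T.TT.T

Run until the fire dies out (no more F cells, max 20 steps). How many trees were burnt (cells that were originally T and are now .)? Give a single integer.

Step 1: +3 fires, +1 burnt (F count now 3)
Step 2: +4 fires, +3 burnt (F count now 4)
Step 3: +6 fires, +4 burnt (F count now 6)
Step 4: +5 fires, +6 burnt (F count now 5)
Step 5: +2 fires, +5 burnt (F count now 2)
Step 6: +1 fires, +2 burnt (F count now 1)
Step 7: +0 fires, +1 burnt (F count now 0)
Fire out after step 7
Initially T: 22, now '.': 29
Total burnt (originally-T cells now '.'): 21

Answer: 21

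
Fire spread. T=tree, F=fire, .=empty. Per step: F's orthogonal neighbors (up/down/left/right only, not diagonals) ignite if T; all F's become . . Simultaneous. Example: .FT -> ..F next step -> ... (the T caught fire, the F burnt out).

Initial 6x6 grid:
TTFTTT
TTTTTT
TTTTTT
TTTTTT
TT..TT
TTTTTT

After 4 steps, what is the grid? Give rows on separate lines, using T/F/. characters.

Step 1: 3 trees catch fire, 1 burn out
  TF.FTT
  TTFTTT
  TTTTTT
  TTTTTT
  TT..TT
  TTTTTT
Step 2: 5 trees catch fire, 3 burn out
  F...FT
  TF.FTT
  TTFTTT
  TTTTTT
  TT..TT
  TTTTTT
Step 3: 6 trees catch fire, 5 burn out
  .....F
  F...FT
  TF.FTT
  TTFTTT
  TT..TT
  TTTTTT
Step 4: 5 trees catch fire, 6 burn out
  ......
  .....F
  F...FT
  TF.FTT
  TT..TT
  TTTTTT

......
.....F
F...FT
TF.FTT
TT..TT
TTTTTT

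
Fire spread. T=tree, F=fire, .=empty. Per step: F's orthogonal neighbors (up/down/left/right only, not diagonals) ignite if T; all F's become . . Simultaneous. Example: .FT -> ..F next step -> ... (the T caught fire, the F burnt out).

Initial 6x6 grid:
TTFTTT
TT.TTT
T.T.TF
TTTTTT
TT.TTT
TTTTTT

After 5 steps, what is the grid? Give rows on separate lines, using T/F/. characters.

Step 1: 5 trees catch fire, 2 burn out
  TF.FTT
  TT.TTF
  T.T.F.
  TTTTTF
  TT.TTT
  TTTTTT
Step 2: 8 trees catch fire, 5 burn out
  F...FF
  TF.FF.
  T.T...
  TTTTF.
  TT.TTF
  TTTTTT
Step 3: 4 trees catch fire, 8 burn out
  ......
  F.....
  T.T...
  TTTF..
  TT.TF.
  TTTTTF
Step 4: 4 trees catch fire, 4 burn out
  ......
  ......
  F.T...
  TTF...
  TT.F..
  TTTTF.
Step 5: 4 trees catch fire, 4 burn out
  ......
  ......
  ..F...
  FF....
  TT....
  TTTF..

......
......
..F...
FF....
TT....
TTTF..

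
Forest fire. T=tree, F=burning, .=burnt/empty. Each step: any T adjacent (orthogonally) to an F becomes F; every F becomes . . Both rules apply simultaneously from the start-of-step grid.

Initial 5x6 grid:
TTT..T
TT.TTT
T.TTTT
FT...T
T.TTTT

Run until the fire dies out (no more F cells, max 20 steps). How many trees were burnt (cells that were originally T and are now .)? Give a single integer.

Answer: 8

Derivation:
Step 1: +3 fires, +1 burnt (F count now 3)
Step 2: +1 fires, +3 burnt (F count now 1)
Step 3: +2 fires, +1 burnt (F count now 2)
Step 4: +1 fires, +2 burnt (F count now 1)
Step 5: +1 fires, +1 burnt (F count now 1)
Step 6: +0 fires, +1 burnt (F count now 0)
Fire out after step 6
Initially T: 21, now '.': 17
Total burnt (originally-T cells now '.'): 8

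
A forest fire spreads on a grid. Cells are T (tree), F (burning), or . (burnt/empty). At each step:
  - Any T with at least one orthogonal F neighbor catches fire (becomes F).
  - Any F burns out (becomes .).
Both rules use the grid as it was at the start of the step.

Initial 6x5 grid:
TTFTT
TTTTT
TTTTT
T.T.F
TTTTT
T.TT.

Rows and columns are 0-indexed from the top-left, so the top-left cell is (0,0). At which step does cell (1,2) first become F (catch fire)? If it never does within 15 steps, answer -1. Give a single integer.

Step 1: cell (1,2)='F' (+5 fires, +2 burnt)
  -> target ignites at step 1
Step 2: cell (1,2)='.' (+8 fires, +5 burnt)
Step 3: cell (1,2)='.' (+5 fires, +8 burnt)
Step 4: cell (1,2)='.' (+3 fires, +5 burnt)
Step 5: cell (1,2)='.' (+2 fires, +3 burnt)
Step 6: cell (1,2)='.' (+1 fires, +2 burnt)
Step 7: cell (1,2)='.' (+0 fires, +1 burnt)
  fire out at step 7

1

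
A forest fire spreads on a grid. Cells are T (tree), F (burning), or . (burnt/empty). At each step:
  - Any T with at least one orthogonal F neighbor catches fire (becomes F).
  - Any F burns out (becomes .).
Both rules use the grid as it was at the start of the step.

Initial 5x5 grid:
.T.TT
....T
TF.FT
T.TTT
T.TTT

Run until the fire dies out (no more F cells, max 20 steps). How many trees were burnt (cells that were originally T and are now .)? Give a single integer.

Answer: 13

Derivation:
Step 1: +3 fires, +2 burnt (F count now 3)
Step 2: +5 fires, +3 burnt (F count now 5)
Step 3: +4 fires, +5 burnt (F count now 4)
Step 4: +1 fires, +4 burnt (F count now 1)
Step 5: +0 fires, +1 burnt (F count now 0)
Fire out after step 5
Initially T: 14, now '.': 24
Total burnt (originally-T cells now '.'): 13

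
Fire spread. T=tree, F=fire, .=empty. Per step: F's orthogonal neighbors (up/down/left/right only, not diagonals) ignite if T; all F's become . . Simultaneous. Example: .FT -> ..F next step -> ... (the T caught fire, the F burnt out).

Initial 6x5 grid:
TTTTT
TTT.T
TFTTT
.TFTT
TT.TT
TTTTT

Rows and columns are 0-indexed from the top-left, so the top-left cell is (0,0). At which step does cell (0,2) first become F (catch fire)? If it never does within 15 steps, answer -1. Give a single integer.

Step 1: cell (0,2)='T' (+5 fires, +2 burnt)
Step 2: cell (0,2)='T' (+7 fires, +5 burnt)
Step 3: cell (0,2)='F' (+7 fires, +7 burnt)
  -> target ignites at step 3
Step 4: cell (0,2)='.' (+5 fires, +7 burnt)
Step 5: cell (0,2)='.' (+1 fires, +5 burnt)
Step 6: cell (0,2)='.' (+0 fires, +1 burnt)
  fire out at step 6

3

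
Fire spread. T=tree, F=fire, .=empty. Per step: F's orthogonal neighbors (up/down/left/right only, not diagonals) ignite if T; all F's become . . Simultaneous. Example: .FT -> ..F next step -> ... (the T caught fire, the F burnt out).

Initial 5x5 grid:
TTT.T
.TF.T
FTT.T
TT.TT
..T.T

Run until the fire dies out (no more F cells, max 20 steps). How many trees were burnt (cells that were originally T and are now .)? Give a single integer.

Step 1: +5 fires, +2 burnt (F count now 5)
Step 2: +2 fires, +5 burnt (F count now 2)
Step 3: +1 fires, +2 burnt (F count now 1)
Step 4: +0 fires, +1 burnt (F count now 0)
Fire out after step 4
Initially T: 15, now '.': 18
Total burnt (originally-T cells now '.'): 8

Answer: 8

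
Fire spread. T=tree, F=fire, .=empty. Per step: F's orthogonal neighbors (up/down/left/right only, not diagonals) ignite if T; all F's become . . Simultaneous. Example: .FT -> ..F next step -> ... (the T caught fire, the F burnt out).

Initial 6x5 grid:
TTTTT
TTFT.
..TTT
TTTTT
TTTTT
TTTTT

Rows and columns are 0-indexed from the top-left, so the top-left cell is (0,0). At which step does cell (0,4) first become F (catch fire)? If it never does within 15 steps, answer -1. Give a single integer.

Step 1: cell (0,4)='T' (+4 fires, +1 burnt)
Step 2: cell (0,4)='T' (+5 fires, +4 burnt)
Step 3: cell (0,4)='F' (+6 fires, +5 burnt)
  -> target ignites at step 3
Step 4: cell (0,4)='.' (+5 fires, +6 burnt)
Step 5: cell (0,4)='.' (+4 fires, +5 burnt)
Step 6: cell (0,4)='.' (+2 fires, +4 burnt)
Step 7: cell (0,4)='.' (+0 fires, +2 burnt)
  fire out at step 7

3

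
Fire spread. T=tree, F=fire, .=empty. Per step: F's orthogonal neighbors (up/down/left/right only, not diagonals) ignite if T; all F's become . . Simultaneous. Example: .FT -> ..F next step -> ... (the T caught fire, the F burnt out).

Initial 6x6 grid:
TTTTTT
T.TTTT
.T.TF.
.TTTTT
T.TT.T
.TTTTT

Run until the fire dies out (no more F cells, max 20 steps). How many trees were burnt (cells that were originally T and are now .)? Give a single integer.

Answer: 26

Derivation:
Step 1: +3 fires, +1 burnt (F count now 3)
Step 2: +5 fires, +3 burnt (F count now 5)
Step 3: +6 fires, +5 burnt (F count now 6)
Step 4: +5 fires, +6 burnt (F count now 5)
Step 5: +4 fires, +5 burnt (F count now 4)
Step 6: +2 fires, +4 burnt (F count now 2)
Step 7: +1 fires, +2 burnt (F count now 1)
Step 8: +0 fires, +1 burnt (F count now 0)
Fire out after step 8
Initially T: 27, now '.': 35
Total burnt (originally-T cells now '.'): 26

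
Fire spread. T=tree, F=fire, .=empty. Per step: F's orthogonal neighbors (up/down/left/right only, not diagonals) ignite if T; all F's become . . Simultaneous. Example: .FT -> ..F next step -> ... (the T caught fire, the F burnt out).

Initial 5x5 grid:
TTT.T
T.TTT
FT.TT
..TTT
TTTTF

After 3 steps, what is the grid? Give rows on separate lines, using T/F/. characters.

Step 1: 4 trees catch fire, 2 burn out
  TTT.T
  F.TTT
  .F.TT
  ..TTF
  TTTF.
Step 2: 4 trees catch fire, 4 burn out
  FTT.T
  ..TTT
  ...TF
  ..TF.
  TTF..
Step 3: 5 trees catch fire, 4 burn out
  .FT.T
  ..TTF
  ...F.
  ..F..
  TF...

.FT.T
..TTF
...F.
..F..
TF...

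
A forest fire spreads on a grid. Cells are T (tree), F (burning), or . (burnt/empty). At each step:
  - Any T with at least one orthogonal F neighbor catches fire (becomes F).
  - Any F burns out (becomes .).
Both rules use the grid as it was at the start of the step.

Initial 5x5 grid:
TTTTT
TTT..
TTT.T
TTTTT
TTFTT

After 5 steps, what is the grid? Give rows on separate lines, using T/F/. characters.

Step 1: 3 trees catch fire, 1 burn out
  TTTTT
  TTT..
  TTT.T
  TTFTT
  TF.FT
Step 2: 5 trees catch fire, 3 burn out
  TTTTT
  TTT..
  TTF.T
  TF.FT
  F...F
Step 3: 4 trees catch fire, 5 burn out
  TTTTT
  TTF..
  TF..T
  F...F
  .....
Step 4: 4 trees catch fire, 4 burn out
  TTFTT
  TF...
  F...F
  .....
  .....
Step 5: 3 trees catch fire, 4 burn out
  TF.FT
  F....
  .....
  .....
  .....

TF.FT
F....
.....
.....
.....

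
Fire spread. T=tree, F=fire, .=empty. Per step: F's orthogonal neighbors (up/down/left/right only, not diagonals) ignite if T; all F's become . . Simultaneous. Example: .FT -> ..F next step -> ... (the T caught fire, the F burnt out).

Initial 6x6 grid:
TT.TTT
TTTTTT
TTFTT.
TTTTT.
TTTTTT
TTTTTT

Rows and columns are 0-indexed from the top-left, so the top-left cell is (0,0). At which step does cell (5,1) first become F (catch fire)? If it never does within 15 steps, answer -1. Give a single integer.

Step 1: cell (5,1)='T' (+4 fires, +1 burnt)
Step 2: cell (5,1)='T' (+7 fires, +4 burnt)
Step 3: cell (5,1)='T' (+9 fires, +7 burnt)
Step 4: cell (5,1)='F' (+7 fires, +9 burnt)
  -> target ignites at step 4
Step 5: cell (5,1)='.' (+4 fires, +7 burnt)
Step 6: cell (5,1)='.' (+1 fires, +4 burnt)
Step 7: cell (5,1)='.' (+0 fires, +1 burnt)
  fire out at step 7

4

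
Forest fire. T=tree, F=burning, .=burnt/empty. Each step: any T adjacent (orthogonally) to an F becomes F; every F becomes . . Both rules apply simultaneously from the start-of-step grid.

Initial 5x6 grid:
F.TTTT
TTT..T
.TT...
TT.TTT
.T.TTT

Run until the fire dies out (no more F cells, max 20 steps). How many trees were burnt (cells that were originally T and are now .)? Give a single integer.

Step 1: +1 fires, +1 burnt (F count now 1)
Step 2: +1 fires, +1 burnt (F count now 1)
Step 3: +2 fires, +1 burnt (F count now 2)
Step 4: +3 fires, +2 burnt (F count now 3)
Step 5: +3 fires, +3 burnt (F count now 3)
Step 6: +1 fires, +3 burnt (F count now 1)
Step 7: +1 fires, +1 burnt (F count now 1)
Step 8: +1 fires, +1 burnt (F count now 1)
Step 9: +0 fires, +1 burnt (F count now 0)
Fire out after step 9
Initially T: 19, now '.': 24
Total burnt (originally-T cells now '.'): 13

Answer: 13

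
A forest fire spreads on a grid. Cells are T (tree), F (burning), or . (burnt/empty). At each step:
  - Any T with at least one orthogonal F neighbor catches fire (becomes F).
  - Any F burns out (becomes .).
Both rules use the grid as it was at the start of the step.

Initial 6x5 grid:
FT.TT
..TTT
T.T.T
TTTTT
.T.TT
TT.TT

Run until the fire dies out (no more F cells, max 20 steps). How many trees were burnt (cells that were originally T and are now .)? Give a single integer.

Step 1: +1 fires, +1 burnt (F count now 1)
Step 2: +0 fires, +1 burnt (F count now 0)
Fire out after step 2
Initially T: 21, now '.': 10
Total burnt (originally-T cells now '.'): 1

Answer: 1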